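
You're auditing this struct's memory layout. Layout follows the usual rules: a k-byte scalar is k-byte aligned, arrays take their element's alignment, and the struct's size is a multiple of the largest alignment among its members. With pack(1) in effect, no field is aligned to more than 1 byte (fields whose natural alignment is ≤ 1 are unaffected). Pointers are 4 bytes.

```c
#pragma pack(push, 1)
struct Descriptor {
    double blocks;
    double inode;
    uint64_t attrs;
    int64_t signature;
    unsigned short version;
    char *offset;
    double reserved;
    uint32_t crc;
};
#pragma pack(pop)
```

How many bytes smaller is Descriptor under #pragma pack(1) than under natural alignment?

6

natural layout:
  @0: blocks [8B, align 8] → 8
  @8: inode [8B, align 8] → 16
  @16: attrs [8B, align 8] → 24
  @24: signature [8B, align 8] → 32
  @32: version [2B, align 2] → 34
  +2 pad (align 4)
  @36: offset [4B, align 4] → 40
  @40: reserved [8B, align 8] → 48
  @48: crc [4B, align 4] → 52
  +4 tail pad (align 8)
  size 56, align 8
packed(1) layout:
  @0: blocks [8B, align 1] → 8
  @8: inode [8B, align 1] → 16
  @16: attrs [8B, align 1] → 24
  @24: signature [8B, align 1] → 32
  @32: version [2B, align 1] → 34
  @34: offset [4B, align 1] → 38
  @38: reserved [8B, align 1] → 46
  @46: crc [4B, align 1] → 50
  size 50, align 1
56 − 50 = 6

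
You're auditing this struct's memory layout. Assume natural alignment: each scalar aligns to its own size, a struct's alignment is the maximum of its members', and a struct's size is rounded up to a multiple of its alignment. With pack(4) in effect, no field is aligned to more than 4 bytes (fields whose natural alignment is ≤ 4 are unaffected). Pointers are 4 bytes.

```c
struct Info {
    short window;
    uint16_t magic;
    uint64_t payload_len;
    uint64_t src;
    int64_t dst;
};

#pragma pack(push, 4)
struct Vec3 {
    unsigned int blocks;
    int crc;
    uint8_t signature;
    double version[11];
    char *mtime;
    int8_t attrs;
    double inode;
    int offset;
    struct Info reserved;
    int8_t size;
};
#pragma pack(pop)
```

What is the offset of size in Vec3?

152

Info: @0: window [2B, align 2] → 2; @2: magic [2B, align 2] → 4; +4 pad (align 8); @8: payload_len [8B, align 8] → 16; @16: src [8B, align 8] → 24; @24: dst [8B, align 8] → 32; size 32, align 8
@0: blocks [4B, align 4] → 4
@4: crc [4B, align 4] → 8
@8: signature [1B, align 1] → 9
+3 pad (align 4)
@12: version [88B, align 4] → 100
@100: mtime [4B, align 4] → 104
@104: attrs [1B, align 1] → 105
+3 pad (align 4)
@108: inode [8B, align 4] → 116
@116: offset [4B, align 4] → 120
@120: reserved [32B, align 4] → 152
@152: size [1B, align 1] → 153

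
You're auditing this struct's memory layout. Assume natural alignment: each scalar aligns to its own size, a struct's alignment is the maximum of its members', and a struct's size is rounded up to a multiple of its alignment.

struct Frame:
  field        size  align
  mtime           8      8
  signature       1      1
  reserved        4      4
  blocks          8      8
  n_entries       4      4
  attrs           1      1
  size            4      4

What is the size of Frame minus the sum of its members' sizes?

mtime at 0 (size 8, align 8) → ends 8
signature at 8 (size 1, align 1) → ends 9
pad 3 to align 4 for reserved
reserved at 12 (size 4, align 4) → ends 16
blocks at 16 (size 8, align 8) → ends 24
n_entries at 24 (size 4, align 4) → ends 28
attrs at 28 (size 1, align 1) → ends 29
pad 3 to align 4 for size
size at 32 (size 4, align 4) → ends 36
tail pad 4 to reach multiple of 8
total 40 bytes, alignment 8
data bytes 30, size 40 → padding 10

10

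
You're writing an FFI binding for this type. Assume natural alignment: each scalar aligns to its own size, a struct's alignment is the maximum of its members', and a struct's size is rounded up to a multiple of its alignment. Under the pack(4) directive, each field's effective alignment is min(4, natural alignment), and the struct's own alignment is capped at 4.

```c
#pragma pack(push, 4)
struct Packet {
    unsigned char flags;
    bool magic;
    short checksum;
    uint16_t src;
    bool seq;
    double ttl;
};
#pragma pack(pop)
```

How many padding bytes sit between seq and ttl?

1

@0: flags [1B, align 1] → 1
@1: magic [1B, align 1] → 2
@2: checksum [2B, align 2] → 4
@4: src [2B, align 2] → 6
@6: seq [1B, align 1] → 7
+1 pad (align 4)
@8: ttl [8B, align 4] → 16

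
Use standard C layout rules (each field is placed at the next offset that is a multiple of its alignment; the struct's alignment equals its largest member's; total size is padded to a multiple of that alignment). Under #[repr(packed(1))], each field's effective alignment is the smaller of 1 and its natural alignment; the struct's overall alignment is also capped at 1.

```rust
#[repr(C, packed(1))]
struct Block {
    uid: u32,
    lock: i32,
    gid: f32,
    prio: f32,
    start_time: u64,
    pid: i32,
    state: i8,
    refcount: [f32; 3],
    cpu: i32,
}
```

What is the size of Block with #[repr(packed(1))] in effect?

@0: uid [4B, align 1] → 4
@4: lock [4B, align 1] → 8
@8: gid [4B, align 1] → 12
@12: prio [4B, align 1] → 16
@16: start_time [8B, align 1] → 24
@24: pid [4B, align 1] → 28
@28: state [1B, align 1] → 29
@29: refcount [12B, align 1] → 41
@41: cpu [4B, align 1] → 45
size 45, align 1

45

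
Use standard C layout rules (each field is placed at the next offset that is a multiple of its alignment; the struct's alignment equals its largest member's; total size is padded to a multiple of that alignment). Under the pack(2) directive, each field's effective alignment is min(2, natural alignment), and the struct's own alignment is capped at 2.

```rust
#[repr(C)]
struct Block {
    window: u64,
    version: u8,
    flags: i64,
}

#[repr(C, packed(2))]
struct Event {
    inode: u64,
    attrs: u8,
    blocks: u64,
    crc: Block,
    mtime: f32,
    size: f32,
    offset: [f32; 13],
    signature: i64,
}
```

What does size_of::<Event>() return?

Block: window at 0 (size 8, align 8) → ends 8; version at 8 (size 1, align 1) → ends 9; pad 7 to align 8 for flags; flags at 16 (size 8, align 8) → ends 24; total 24 bytes, alignment 8
inode at 0 (size 8, align 2) → ends 8
attrs at 8 (size 1, align 1) → ends 9
pad 1 to align 2 for blocks
blocks at 10 (size 8, align 2) → ends 18
crc at 18 (size 24, align 2) → ends 42
mtime at 42 (size 4, align 2) → ends 46
size at 46 (size 4, align 2) → ends 50
offset at 50 (size 52, align 2) → ends 102
signature at 102 (size 8, align 2) → ends 110
total 110 bytes, alignment 2

110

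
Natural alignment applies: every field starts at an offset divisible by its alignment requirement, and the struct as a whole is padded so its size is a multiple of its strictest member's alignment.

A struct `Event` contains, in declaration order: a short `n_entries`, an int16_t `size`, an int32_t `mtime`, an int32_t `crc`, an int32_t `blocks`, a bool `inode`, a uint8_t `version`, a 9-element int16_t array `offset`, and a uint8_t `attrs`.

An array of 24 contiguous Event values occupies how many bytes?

@0: n_entries [2B, align 2] → 2
@2: size [2B, align 2] → 4
@4: mtime [4B, align 4] → 8
@8: crc [4B, align 4] → 12
@12: blocks [4B, align 4] → 16
@16: inode [1B, align 1] → 17
@17: version [1B, align 1] → 18
@18: offset [18B, align 2] → 36
@36: attrs [1B, align 1] → 37
+3 tail pad (align 4)
size 40, align 4
array of 24: 24 × 40 = 960

960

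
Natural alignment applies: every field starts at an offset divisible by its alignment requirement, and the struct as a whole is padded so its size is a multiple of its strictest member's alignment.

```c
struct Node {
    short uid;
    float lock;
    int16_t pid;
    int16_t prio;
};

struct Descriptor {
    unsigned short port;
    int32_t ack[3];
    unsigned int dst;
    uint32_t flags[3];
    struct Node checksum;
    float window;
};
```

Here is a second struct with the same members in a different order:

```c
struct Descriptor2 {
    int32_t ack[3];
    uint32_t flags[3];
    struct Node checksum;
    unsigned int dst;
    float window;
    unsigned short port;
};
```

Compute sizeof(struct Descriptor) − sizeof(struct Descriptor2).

0

Node: @0: uid [2B, align 2] → 2; +2 pad (align 4); @4: lock [4B, align 4] → 8; @8: pid [2B, align 2] → 10; @10: prio [2B, align 2] → 12; size 12, align 4
@0: port [2B, align 2] → 2
+2 pad (align 4)
@4: ack [12B, align 4] → 16
@16: dst [4B, align 4] → 20
@20: flags [12B, align 4] → 32
@32: checksum [12B, align 4] → 44
@44: window [4B, align 4] → 48
size 48, align 4
— Descriptor2 —
@0: ack [12B, align 4] → 12
@12: flags [12B, align 4] → 24
@24: checksum [12B, align 4] → 36
@36: dst [4B, align 4] → 40
@40: window [4B, align 4] → 44
@44: port [2B, align 2] → 46
+2 tail pad (align 4)
size 48, align 4
48 − 48 = 0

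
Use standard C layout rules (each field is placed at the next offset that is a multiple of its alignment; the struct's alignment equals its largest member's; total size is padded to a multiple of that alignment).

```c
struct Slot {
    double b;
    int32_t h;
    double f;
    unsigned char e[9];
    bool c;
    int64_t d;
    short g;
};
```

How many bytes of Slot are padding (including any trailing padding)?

16

@0: b [8B, align 8] → 8
@8: h [4B, align 4] → 12
+4 pad (align 8)
@16: f [8B, align 8] → 24
@24: e [9B, align 1] → 33
@33: c [1B, align 1] → 34
+6 pad (align 8)
@40: d [8B, align 8] → 48
@48: g [2B, align 2] → 50
+6 tail pad (align 8)
size 56, align 8
data bytes 40, size 56 → padding 16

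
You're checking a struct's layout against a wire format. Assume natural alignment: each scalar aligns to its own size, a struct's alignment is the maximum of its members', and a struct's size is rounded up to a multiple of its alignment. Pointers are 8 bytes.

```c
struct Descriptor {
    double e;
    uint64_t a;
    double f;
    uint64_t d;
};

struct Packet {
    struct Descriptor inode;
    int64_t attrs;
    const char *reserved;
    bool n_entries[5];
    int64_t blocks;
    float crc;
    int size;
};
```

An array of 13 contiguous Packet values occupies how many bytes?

936

Descriptor: @0: e [8B, align 8] → 8; @8: a [8B, align 8] → 16; @16: f [8B, align 8] → 24; @24: d [8B, align 8] → 32; size 32, align 8
@0: inode [32B, align 8] → 32
@32: attrs [8B, align 8] → 40
@40: reserved [8B, align 8] → 48
@48: n_entries [5B, align 1] → 53
+3 pad (align 8)
@56: blocks [8B, align 8] → 64
@64: crc [4B, align 4] → 68
@68: size [4B, align 4] → 72
size 72, align 8
array of 13: 13 × 72 = 936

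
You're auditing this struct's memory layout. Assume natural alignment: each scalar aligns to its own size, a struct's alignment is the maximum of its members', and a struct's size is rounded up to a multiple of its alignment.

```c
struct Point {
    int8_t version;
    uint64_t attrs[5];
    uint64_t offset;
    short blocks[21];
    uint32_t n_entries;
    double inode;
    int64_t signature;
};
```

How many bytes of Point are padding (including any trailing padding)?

9

@0: version [1B, align 1] → 1
+7 pad (align 8)
@8: attrs [40B, align 8] → 48
@48: offset [8B, align 8] → 56
@56: blocks [42B, align 2] → 98
+2 pad (align 4)
@100: n_entries [4B, align 4] → 104
@104: inode [8B, align 8] → 112
@112: signature [8B, align 8] → 120
size 120, align 8
data bytes 111, size 120 → padding 9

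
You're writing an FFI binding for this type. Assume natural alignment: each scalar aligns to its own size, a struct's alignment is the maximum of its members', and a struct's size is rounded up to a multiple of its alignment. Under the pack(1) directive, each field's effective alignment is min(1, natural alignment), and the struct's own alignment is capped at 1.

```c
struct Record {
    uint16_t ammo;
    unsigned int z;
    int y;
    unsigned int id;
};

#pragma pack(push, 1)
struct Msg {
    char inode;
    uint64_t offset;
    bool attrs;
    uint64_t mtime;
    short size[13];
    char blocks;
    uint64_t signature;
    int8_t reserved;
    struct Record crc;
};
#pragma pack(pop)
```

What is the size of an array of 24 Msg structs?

Record: 0..2  ammo  (2B, 2-aligned); 2..4  -- padding (2B); 4..8  z  (4B, 4-aligned); 8..12  y  (4B, 4-aligned); 12..16  id  (4B, 4-aligned); sizeof = 16, alignof = 4
0..1  inode  (1B, 1-aligned)
1..9  offset  (8B, 1-aligned)
9..10  attrs  (1B, 1-aligned)
10..18  mtime  (8B, 1-aligned)
18..44  size  (26B, 1-aligned)
44..45  blocks  (1B, 1-aligned)
45..53  signature  (8B, 1-aligned)
53..54  reserved  (1B, 1-aligned)
54..70  crc  (16B, 1-aligned)
sizeof = 70, alignof = 1
array of 24: 24 × 70 = 1680

1680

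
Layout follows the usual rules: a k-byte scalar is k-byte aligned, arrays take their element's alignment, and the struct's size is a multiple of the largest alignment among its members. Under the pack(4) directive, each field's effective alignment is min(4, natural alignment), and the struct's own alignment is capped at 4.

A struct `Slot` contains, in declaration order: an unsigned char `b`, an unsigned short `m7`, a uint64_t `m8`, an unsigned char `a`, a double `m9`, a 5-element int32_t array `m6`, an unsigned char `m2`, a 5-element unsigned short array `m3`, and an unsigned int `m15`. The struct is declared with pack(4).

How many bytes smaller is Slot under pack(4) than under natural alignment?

natural layout:
  b at 0 (size 1, align 1) → ends 1
  pad 1 to align 2 for m7
  m7 at 2 (size 2, align 2) → ends 4
  pad 4 to align 8 for m8
  m8 at 8 (size 8, align 8) → ends 16
  a at 16 (size 1, align 1) → ends 17
  pad 7 to align 8 for m9
  m9 at 24 (size 8, align 8) → ends 32
  m6 at 32 (size 20, align 4) → ends 52
  m2 at 52 (size 1, align 1) → ends 53
  pad 1 to align 2 for m3
  m3 at 54 (size 10, align 2) → ends 64
  m15 at 64 (size 4, align 4) → ends 68
  tail pad 4 to reach multiple of 8
  total 72 bytes, alignment 8
packed(4) layout:
  b at 0 (size 1, align 1) → ends 1
  pad 1 to align 2 for m7
  m7 at 2 (size 2, align 2) → ends 4
  m8 at 4 (size 8, align 4) → ends 12
  a at 12 (size 1, align 1) → ends 13
  pad 3 to align 4 for m9
  m9 at 16 (size 8, align 4) → ends 24
  m6 at 24 (size 20, align 4) → ends 44
  m2 at 44 (size 1, align 1) → ends 45
  pad 1 to align 2 for m3
  m3 at 46 (size 10, align 2) → ends 56
  m15 at 56 (size 4, align 4) → ends 60
  total 60 bytes, alignment 4
72 − 60 = 12

12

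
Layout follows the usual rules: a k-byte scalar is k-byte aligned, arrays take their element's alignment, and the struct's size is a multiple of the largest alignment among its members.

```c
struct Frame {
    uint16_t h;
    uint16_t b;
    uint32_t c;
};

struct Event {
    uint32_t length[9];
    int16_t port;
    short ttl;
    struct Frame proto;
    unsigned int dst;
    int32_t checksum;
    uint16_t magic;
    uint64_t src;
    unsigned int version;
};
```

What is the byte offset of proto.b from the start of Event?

Frame: 0..2  h  (2B, 2-aligned); 2..4  b  (2B, 2-aligned); 4..8  c  (4B, 4-aligned); sizeof = 8, alignof = 4
0..36  length  (36B, 4-aligned)
36..38  port  (2B, 2-aligned)
38..40  ttl  (2B, 2-aligned)
40..48  proto  (8B, 4-aligned)
within Frame: b at 2
40 + 2 = 42

42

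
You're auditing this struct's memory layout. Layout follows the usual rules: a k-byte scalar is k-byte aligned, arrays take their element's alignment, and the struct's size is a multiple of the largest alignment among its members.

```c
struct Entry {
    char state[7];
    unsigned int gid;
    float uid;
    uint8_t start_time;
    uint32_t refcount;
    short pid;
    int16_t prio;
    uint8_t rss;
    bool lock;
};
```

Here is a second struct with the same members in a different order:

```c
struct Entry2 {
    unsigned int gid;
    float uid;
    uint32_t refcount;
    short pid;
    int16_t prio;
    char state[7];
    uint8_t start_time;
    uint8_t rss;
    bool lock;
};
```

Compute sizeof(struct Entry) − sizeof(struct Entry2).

0..7  state  (7B, 1-aligned)
7..8  -- padding (1B)
8..12  gid  (4B, 4-aligned)
12..16  uid  (4B, 4-aligned)
16..17  start_time  (1B, 1-aligned)
17..20  -- padding (3B)
20..24  refcount  (4B, 4-aligned)
24..26  pid  (2B, 2-aligned)
26..28  prio  (2B, 2-aligned)
28..29  rss  (1B, 1-aligned)
29..30  lock  (1B, 1-aligned)
30..32  -- tail padding (2B)
sizeof = 32, alignof = 4
— Entry2 —
0..4  gid  (4B, 4-aligned)
4..8  uid  (4B, 4-aligned)
8..12  refcount  (4B, 4-aligned)
12..14  pid  (2B, 2-aligned)
14..16  prio  (2B, 2-aligned)
16..23  state  (7B, 1-aligned)
23..24  start_time  (1B, 1-aligned)
24..25  rss  (1B, 1-aligned)
25..26  lock  (1B, 1-aligned)
26..28  -- tail padding (2B)
sizeof = 28, alignof = 4
32 − 28 = 4

4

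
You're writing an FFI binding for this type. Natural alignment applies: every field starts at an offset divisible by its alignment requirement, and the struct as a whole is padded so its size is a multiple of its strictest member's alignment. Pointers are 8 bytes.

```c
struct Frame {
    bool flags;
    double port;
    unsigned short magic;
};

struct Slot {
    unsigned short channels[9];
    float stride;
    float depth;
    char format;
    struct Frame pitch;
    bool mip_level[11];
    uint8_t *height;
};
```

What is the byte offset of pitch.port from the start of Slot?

40

Frame: 0..1  flags  (1B, 1-aligned); 1..8  -- padding (7B); 8..16  port  (8B, 8-aligned); 16..18  magic  (2B, 2-aligned); 18..24  -- tail padding (6B); sizeof = 24, alignof = 8
0..18  channels  (18B, 2-aligned)
18..20  -- padding (2B)
20..24  stride  (4B, 4-aligned)
24..28  depth  (4B, 4-aligned)
28..29  format  (1B, 1-aligned)
29..32  -- padding (3B)
32..56  pitch  (24B, 8-aligned)
within Frame: port at 8
32 + 8 = 40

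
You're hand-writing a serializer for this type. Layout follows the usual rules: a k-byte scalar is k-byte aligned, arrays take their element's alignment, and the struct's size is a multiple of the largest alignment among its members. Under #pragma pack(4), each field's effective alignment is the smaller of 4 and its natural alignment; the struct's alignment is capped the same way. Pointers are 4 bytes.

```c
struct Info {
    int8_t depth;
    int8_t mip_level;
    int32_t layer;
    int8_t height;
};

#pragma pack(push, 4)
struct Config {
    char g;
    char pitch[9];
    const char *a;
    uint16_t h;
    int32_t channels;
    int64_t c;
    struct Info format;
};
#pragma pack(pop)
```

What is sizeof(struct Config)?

Info: @0: depth [1B, align 1] → 1; @1: mip_level [1B, align 1] → 2; +2 pad (align 4); @4: layer [4B, align 4] → 8; @8: height [1B, align 1] → 9; +3 tail pad (align 4); size 12, align 4
@0: g [1B, align 1] → 1
@1: pitch [9B, align 1] → 10
+2 pad (align 4)
@12: a [4B, align 4] → 16
@16: h [2B, align 2] → 18
+2 pad (align 4)
@20: channels [4B, align 4] → 24
@24: c [8B, align 4] → 32
@32: format [12B, align 4] → 44
size 44, align 4

44 bytes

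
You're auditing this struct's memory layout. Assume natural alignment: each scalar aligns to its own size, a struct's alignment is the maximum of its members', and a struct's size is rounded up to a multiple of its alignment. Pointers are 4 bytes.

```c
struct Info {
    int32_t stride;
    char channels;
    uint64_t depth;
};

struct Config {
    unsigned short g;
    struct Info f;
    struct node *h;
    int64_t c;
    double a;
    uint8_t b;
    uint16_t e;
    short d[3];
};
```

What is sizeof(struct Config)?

64

Info: @0: stride [4B, align 4] → 4; @4: channels [1B, align 1] → 5; +3 pad (align 8); @8: depth [8B, align 8] → 16; size 16, align 8
@0: g [2B, align 2] → 2
+6 pad (align 8)
@8: f [16B, align 8] → 24
@24: h [4B, align 4] → 28
+4 pad (align 8)
@32: c [8B, align 8] → 40
@40: a [8B, align 8] → 48
@48: b [1B, align 1] → 49
+1 pad (align 2)
@50: e [2B, align 2] → 52
@52: d [6B, align 2] → 58
+6 tail pad (align 8)
size 64, align 8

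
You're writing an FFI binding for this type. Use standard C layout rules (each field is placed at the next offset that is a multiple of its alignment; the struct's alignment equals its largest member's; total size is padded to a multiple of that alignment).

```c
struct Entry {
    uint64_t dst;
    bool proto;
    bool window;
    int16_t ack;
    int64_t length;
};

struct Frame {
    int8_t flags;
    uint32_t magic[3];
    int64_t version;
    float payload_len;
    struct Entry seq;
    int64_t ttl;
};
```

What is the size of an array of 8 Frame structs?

512

Entry: @0: dst [8B, align 8] → 8; @8: proto [1B, align 1] → 9; @9: window [1B, align 1] → 10; @10: ack [2B, align 2] → 12; +4 pad (align 8); @16: length [8B, align 8] → 24; size 24, align 8
@0: flags [1B, align 1] → 1
+3 pad (align 4)
@4: magic [12B, align 4] → 16
@16: version [8B, align 8] → 24
@24: payload_len [4B, align 4] → 28
+4 pad (align 8)
@32: seq [24B, align 8] → 56
@56: ttl [8B, align 8] → 64
size 64, align 8
array of 8: 8 × 64 = 512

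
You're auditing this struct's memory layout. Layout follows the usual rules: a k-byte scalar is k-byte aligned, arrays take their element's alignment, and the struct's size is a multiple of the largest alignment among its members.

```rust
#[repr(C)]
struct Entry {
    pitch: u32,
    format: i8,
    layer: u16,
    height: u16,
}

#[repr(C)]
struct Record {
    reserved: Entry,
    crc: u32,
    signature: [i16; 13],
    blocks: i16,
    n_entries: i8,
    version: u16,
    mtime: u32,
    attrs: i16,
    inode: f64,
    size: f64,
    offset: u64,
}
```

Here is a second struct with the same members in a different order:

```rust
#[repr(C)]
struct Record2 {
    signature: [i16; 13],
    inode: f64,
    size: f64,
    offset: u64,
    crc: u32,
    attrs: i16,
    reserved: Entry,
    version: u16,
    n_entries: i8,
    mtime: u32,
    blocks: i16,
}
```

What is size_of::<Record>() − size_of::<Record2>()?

-8

Entry: 0..4  pitch  (4B, 4-aligned); 4..5  format  (1B, 1-aligned); 5..6  -- padding (1B); 6..8  layer  (2B, 2-aligned); 8..10  height  (2B, 2-aligned); 10..12  -- tail padding (2B); sizeof = 12, alignof = 4
0..12  reserved  (12B, 4-aligned)
12..16  crc  (4B, 4-aligned)
16..42  signature  (26B, 2-aligned)
42..44  blocks  (2B, 2-aligned)
44..45  n_entries  (1B, 1-aligned)
45..46  -- padding (1B)
46..48  version  (2B, 2-aligned)
48..52  mtime  (4B, 4-aligned)
52..54  attrs  (2B, 2-aligned)
54..56  -- padding (2B)
56..64  inode  (8B, 8-aligned)
64..72  size  (8B, 8-aligned)
72..80  offset  (8B, 8-aligned)
sizeof = 80, alignof = 8
— Record2 —
0..26  signature  (26B, 2-aligned)
26..32  -- padding (6B)
32..40  inode  (8B, 8-aligned)
40..48  size  (8B, 8-aligned)
48..56  offset  (8B, 8-aligned)
56..60  crc  (4B, 4-aligned)
60..62  attrs  (2B, 2-aligned)
62..64  -- padding (2B)
64..76  reserved  (12B, 4-aligned)
76..78  version  (2B, 2-aligned)
78..79  n_entries  (1B, 1-aligned)
79..80  -- padding (1B)
80..84  mtime  (4B, 4-aligned)
84..86  blocks  (2B, 2-aligned)
86..88  -- tail padding (2B)
sizeof = 88, alignof = 8
80 − 88 = -8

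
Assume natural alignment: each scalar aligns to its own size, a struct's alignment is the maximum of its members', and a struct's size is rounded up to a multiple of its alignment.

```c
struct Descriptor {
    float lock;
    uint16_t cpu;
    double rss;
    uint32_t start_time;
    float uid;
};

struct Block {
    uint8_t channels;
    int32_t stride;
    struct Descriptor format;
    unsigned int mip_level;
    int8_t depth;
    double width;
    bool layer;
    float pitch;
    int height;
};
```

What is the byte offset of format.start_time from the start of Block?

24

Descriptor: 0..4  lock  (4B, 4-aligned); 4..6  cpu  (2B, 2-aligned); 6..8  -- padding (2B); 8..16  rss  (8B, 8-aligned); 16..20  start_time  (4B, 4-aligned); 20..24  uid  (4B, 4-aligned); sizeof = 24, alignof = 8
0..1  channels  (1B, 1-aligned)
1..4  -- padding (3B)
4..8  stride  (4B, 4-aligned)
8..32  format  (24B, 8-aligned)
within Descriptor: start_time at 16
8 + 16 = 24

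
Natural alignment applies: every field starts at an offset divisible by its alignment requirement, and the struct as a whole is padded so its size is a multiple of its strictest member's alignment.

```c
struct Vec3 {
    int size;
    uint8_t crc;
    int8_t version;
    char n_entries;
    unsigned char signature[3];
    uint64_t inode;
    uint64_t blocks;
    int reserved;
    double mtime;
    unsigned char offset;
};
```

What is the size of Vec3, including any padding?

56

size at 0 (size 4, align 4) → ends 4
crc at 4 (size 1, align 1) → ends 5
version at 5 (size 1, align 1) → ends 6
n_entries at 6 (size 1, align 1) → ends 7
signature at 7 (size 3, align 1) → ends 10
pad 6 to align 8 for inode
inode at 16 (size 8, align 8) → ends 24
blocks at 24 (size 8, align 8) → ends 32
reserved at 32 (size 4, align 4) → ends 36
pad 4 to align 8 for mtime
mtime at 40 (size 8, align 8) → ends 48
offset at 48 (size 1, align 1) → ends 49
tail pad 7 to reach multiple of 8
total 56 bytes, alignment 8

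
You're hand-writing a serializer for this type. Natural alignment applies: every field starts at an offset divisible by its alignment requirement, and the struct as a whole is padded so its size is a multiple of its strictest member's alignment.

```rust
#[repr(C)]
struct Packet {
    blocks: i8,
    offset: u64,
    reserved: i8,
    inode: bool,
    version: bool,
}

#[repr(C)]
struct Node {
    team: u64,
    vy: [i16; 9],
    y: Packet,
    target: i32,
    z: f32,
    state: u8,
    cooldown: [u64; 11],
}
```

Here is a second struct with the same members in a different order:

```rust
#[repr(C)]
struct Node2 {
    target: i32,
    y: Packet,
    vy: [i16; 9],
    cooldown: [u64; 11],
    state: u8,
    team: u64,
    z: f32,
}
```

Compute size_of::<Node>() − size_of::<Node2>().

Packet: blocks at 0 (size 1, align 1) → ends 1; pad 7 to align 8 for offset; offset at 8 (size 8, align 8) → ends 16; reserved at 16 (size 1, align 1) → ends 17; inode at 17 (size 1, align 1) → ends 18; version at 18 (size 1, align 1) → ends 19; tail pad 5 to reach multiple of 8; total 24 bytes, alignment 8
team at 0 (size 8, align 8) → ends 8
vy at 8 (size 18, align 2) → ends 26
pad 6 to align 8 for y
y at 32 (size 24, align 8) → ends 56
target at 56 (size 4, align 4) → ends 60
z at 60 (size 4, align 4) → ends 64
state at 64 (size 1, align 1) → ends 65
pad 7 to align 8 for cooldown
cooldown at 72 (size 88, align 8) → ends 160
total 160 bytes, alignment 8
— Node2 —
target at 0 (size 4, align 4) → ends 4
pad 4 to align 8 for y
y at 8 (size 24, align 8) → ends 32
vy at 32 (size 18, align 2) → ends 50
pad 6 to align 8 for cooldown
cooldown at 56 (size 88, align 8) → ends 144
state at 144 (size 1, align 1) → ends 145
pad 7 to align 8 for team
team at 152 (size 8, align 8) → ends 160
z at 160 (size 4, align 4) → ends 164
tail pad 4 to reach multiple of 8
total 168 bytes, alignment 8
160 − 168 = -8

-8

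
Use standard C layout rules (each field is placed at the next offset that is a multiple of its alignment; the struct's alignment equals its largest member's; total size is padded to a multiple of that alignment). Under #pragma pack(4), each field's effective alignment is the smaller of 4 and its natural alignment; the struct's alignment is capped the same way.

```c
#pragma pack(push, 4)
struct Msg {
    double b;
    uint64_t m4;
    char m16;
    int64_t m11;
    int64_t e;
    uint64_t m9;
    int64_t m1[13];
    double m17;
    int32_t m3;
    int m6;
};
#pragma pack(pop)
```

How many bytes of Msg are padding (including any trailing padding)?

3

@0: b [8B, align 4] → 8
@8: m4 [8B, align 4] → 16
@16: m16 [1B, align 1] → 17
+3 pad (align 4)
@20: m11 [8B, align 4] → 28
@28: e [8B, align 4] → 36
@36: m9 [8B, align 4] → 44
@44: m1 [104B, align 4] → 148
@148: m17 [8B, align 4] → 156
@156: m3 [4B, align 4] → 160
@160: m6 [4B, align 4] → 164
size 164, align 4
data bytes 161, size 164 → padding 3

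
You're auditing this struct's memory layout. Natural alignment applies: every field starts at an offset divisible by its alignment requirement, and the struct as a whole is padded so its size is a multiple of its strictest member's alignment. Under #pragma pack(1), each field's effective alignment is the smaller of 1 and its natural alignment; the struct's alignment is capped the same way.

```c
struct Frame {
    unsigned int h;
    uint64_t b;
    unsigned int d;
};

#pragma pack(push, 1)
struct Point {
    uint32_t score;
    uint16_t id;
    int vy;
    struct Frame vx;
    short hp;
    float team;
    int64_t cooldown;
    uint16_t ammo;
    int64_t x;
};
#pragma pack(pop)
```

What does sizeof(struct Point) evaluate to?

Frame: 0..4  h  (4B, 4-aligned); 4..8  -- padding (4B); 8..16  b  (8B, 8-aligned); 16..20  d  (4B, 4-aligned); 20..24  -- tail padding (4B); sizeof = 24, alignof = 8
0..4  score  (4B, 1-aligned)
4..6  id  (2B, 1-aligned)
6..10  vy  (4B, 1-aligned)
10..34  vx  (24B, 1-aligned)
34..36  hp  (2B, 1-aligned)
36..40  team  (4B, 1-aligned)
40..48  cooldown  (8B, 1-aligned)
48..50  ammo  (2B, 1-aligned)
50..58  x  (8B, 1-aligned)
sizeof = 58, alignof = 1

58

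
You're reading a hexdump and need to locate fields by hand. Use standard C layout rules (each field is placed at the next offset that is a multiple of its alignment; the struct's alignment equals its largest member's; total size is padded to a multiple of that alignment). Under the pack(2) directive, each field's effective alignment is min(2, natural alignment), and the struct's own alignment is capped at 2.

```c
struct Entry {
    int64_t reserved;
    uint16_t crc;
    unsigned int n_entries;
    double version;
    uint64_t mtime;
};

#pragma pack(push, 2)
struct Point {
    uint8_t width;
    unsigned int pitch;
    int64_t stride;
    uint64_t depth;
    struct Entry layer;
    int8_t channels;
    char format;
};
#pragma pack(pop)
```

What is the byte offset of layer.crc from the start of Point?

30

Entry: @0: reserved [8B, align 8] → 8; @8: crc [2B, align 2] → 10; +2 pad (align 4); @12: n_entries [4B, align 4] → 16; @16: version [8B, align 8] → 24; @24: mtime [8B, align 8] → 32; size 32, align 8
@0: width [1B, align 1] → 1
+1 pad (align 2)
@2: pitch [4B, align 2] → 6
@6: stride [8B, align 2] → 14
@14: depth [8B, align 2] → 22
@22: layer [32B, align 2] → 54
within Entry: crc at 8
22 + 8 = 30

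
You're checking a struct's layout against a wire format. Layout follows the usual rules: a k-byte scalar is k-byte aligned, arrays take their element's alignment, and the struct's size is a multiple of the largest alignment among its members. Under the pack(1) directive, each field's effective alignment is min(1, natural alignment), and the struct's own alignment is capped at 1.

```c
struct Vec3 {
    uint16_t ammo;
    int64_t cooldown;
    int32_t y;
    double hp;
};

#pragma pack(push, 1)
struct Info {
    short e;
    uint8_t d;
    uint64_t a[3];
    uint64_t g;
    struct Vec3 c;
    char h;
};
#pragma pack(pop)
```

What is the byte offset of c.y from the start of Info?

51

Vec3: 0..2  ammo  (2B, 2-aligned); 2..8  -- padding (6B); 8..16  cooldown  (8B, 8-aligned); 16..20  y  (4B, 4-aligned); 20..24  -- padding (4B); 24..32  hp  (8B, 8-aligned); sizeof = 32, alignof = 8
0..2  e  (2B, 1-aligned)
2..3  d  (1B, 1-aligned)
3..27  a  (24B, 1-aligned)
27..35  g  (8B, 1-aligned)
35..67  c  (32B, 1-aligned)
within Vec3: y at 16
35 + 16 = 51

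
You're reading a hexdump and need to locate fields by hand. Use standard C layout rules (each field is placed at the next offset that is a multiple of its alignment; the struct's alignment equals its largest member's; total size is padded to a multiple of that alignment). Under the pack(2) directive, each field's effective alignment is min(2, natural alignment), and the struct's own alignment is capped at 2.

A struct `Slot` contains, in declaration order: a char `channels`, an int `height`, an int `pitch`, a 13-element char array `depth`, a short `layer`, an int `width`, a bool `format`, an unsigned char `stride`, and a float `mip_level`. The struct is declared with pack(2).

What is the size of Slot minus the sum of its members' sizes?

2

channels at 0 (size 1, align 1) → ends 1
pad 1 to align 2 for height
height at 2 (size 4, align 2) → ends 6
pitch at 6 (size 4, align 2) → ends 10
depth at 10 (size 13, align 1) → ends 23
pad 1 to align 2 for layer
layer at 24 (size 2, align 2) → ends 26
width at 26 (size 4, align 2) → ends 30
format at 30 (size 1, align 1) → ends 31
stride at 31 (size 1, align 1) → ends 32
mip_level at 32 (size 4, align 2) → ends 36
total 36 bytes, alignment 2
data bytes 34, size 36 → padding 2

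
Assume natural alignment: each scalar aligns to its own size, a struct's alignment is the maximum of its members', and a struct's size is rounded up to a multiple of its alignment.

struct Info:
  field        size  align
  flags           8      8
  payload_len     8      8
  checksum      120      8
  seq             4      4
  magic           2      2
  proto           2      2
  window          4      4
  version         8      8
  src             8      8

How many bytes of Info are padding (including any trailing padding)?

4

flags at 0 (size 8, align 8) → ends 8
payload_len at 8 (size 8, align 8) → ends 16
checksum at 16 (size 120, align 8) → ends 136
seq at 136 (size 4, align 4) → ends 140
magic at 140 (size 2, align 2) → ends 142
proto at 142 (size 2, align 2) → ends 144
window at 144 (size 4, align 4) → ends 148
pad 4 to align 8 for version
version at 152 (size 8, align 8) → ends 160
src at 160 (size 8, align 8) → ends 168
total 168 bytes, alignment 8
data bytes 164, size 168 → padding 4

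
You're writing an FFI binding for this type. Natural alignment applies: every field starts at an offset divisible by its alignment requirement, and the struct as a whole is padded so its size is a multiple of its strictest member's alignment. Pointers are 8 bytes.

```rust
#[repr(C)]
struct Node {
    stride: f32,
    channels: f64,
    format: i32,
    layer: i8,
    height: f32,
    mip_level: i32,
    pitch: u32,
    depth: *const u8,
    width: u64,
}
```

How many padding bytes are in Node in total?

11

stride at 0 (size 4, align 4) → ends 4
pad 4 to align 8 for channels
channels at 8 (size 8, align 8) → ends 16
format at 16 (size 4, align 4) → ends 20
layer at 20 (size 1, align 1) → ends 21
pad 3 to align 4 for height
height at 24 (size 4, align 4) → ends 28
mip_level at 28 (size 4, align 4) → ends 32
pitch at 32 (size 4, align 4) → ends 36
pad 4 to align 8 for depth
depth at 40 (size 8, align 8) → ends 48
width at 48 (size 8, align 8) → ends 56
total 56 bytes, alignment 8
data bytes 45, size 56 → padding 11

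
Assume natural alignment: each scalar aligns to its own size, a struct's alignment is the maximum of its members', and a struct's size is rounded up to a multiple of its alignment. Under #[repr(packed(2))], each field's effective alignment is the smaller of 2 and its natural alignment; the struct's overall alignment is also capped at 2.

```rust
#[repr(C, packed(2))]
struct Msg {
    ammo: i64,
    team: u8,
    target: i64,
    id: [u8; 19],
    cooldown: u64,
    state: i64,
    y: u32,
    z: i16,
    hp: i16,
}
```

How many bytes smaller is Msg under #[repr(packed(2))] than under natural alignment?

natural layout:
  ammo at 0 (size 8, align 8) → ends 8
  team at 8 (size 1, align 1) → ends 9
  pad 7 to align 8 for target
  target at 16 (size 8, align 8) → ends 24
  id at 24 (size 19, align 1) → ends 43
  pad 5 to align 8 for cooldown
  cooldown at 48 (size 8, align 8) → ends 56
  state at 56 (size 8, align 8) → ends 64
  y at 64 (size 4, align 4) → ends 68
  z at 68 (size 2, align 2) → ends 70
  hp at 70 (size 2, align 2) → ends 72
  total 72 bytes, alignment 8
packed(2) layout:
  ammo at 0 (size 8, align 2) → ends 8
  team at 8 (size 1, align 1) → ends 9
  pad 1 to align 2 for target
  target at 10 (size 8, align 2) → ends 18
  id at 18 (size 19, align 1) → ends 37
  pad 1 to align 2 for cooldown
  cooldown at 38 (size 8, align 2) → ends 46
  state at 46 (size 8, align 2) → ends 54
  y at 54 (size 4, align 2) → ends 58
  z at 58 (size 2, align 2) → ends 60
  hp at 60 (size 2, align 2) → ends 62
  total 62 bytes, alignment 2
72 − 62 = 10

10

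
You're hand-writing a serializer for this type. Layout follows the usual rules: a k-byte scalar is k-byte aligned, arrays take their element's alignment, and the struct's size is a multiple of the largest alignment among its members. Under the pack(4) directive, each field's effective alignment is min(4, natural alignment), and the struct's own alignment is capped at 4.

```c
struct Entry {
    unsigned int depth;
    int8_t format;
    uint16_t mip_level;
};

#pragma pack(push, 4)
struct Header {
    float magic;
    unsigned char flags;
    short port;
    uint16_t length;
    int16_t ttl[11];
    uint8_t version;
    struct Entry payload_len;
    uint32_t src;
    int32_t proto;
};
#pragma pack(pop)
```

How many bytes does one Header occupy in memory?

52

Entry: 0..4  depth  (4B, 4-aligned); 4..5  format  (1B, 1-aligned); 5..6  -- padding (1B); 6..8  mip_level  (2B, 2-aligned); sizeof = 8, alignof = 4
0..4  magic  (4B, 4-aligned)
4..5  flags  (1B, 1-aligned)
5..6  -- padding (1B)
6..8  port  (2B, 2-aligned)
8..10  length  (2B, 2-aligned)
10..32  ttl  (22B, 2-aligned)
32..33  version  (1B, 1-aligned)
33..36  -- padding (3B)
36..44  payload_len  (8B, 4-aligned)
44..48  src  (4B, 4-aligned)
48..52  proto  (4B, 4-aligned)
sizeof = 52, alignof = 4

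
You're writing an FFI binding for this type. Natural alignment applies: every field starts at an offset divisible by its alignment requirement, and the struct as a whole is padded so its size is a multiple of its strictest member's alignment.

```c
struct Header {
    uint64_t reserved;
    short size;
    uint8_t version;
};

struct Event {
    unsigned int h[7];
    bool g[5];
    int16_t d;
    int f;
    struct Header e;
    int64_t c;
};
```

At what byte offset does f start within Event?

36

Header: reserved at 0 (size 8, align 8) → ends 8; size at 8 (size 2, align 2) → ends 10; version at 10 (size 1, align 1) → ends 11; tail pad 5 to reach multiple of 8; total 16 bytes, alignment 8
h at 0 (size 28, align 4) → ends 28
g at 28 (size 5, align 1) → ends 33
pad 1 to align 2 for d
d at 34 (size 2, align 2) → ends 36
f at 36 (size 4, align 4) → ends 40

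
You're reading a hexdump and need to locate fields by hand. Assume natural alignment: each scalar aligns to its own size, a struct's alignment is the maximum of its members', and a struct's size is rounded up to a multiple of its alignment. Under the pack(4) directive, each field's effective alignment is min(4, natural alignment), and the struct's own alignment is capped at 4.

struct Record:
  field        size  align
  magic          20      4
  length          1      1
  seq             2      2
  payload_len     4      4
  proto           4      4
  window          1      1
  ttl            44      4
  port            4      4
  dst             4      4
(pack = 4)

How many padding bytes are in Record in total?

4

0..20  magic  (20B, 4-aligned)
20..21  length  (1B, 1-aligned)
21..22  -- padding (1B)
22..24  seq  (2B, 2-aligned)
24..28  payload_len  (4B, 4-aligned)
28..32  proto  (4B, 4-aligned)
32..33  window  (1B, 1-aligned)
33..36  -- padding (3B)
36..80  ttl  (44B, 4-aligned)
80..84  port  (4B, 4-aligned)
84..88  dst  (4B, 4-aligned)
sizeof = 88, alignof = 4
data bytes 84, size 88 → padding 4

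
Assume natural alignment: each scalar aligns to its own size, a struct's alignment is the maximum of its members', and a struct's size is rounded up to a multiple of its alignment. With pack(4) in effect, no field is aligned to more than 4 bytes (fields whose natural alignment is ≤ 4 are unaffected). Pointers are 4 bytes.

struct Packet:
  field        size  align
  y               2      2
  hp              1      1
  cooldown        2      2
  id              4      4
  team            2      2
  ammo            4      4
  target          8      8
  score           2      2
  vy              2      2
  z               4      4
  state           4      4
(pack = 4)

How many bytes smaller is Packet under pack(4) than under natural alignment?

natural layout:
  y at 0 (size 2, align 2) → ends 2
  hp at 2 (size 1, align 1) → ends 3
  pad 1 to align 2 for cooldown
  cooldown at 4 (size 2, align 2) → ends 6
  pad 2 to align 4 for id
  id at 8 (size 4, align 4) → ends 12
  team at 12 (size 2, align 2) → ends 14
  pad 2 to align 4 for ammo
  ammo at 16 (size 4, align 4) → ends 20
  pad 4 to align 8 for target
  target at 24 (size 8, align 8) → ends 32
  score at 32 (size 2, align 2) → ends 34
  vy at 34 (size 2, align 2) → ends 36
  z at 36 (size 4, align 4) → ends 40
  state at 40 (size 4, align 4) → ends 44
  tail pad 4 to reach multiple of 8
  total 48 bytes, alignment 8
packed(4) layout:
  y at 0 (size 2, align 2) → ends 2
  hp at 2 (size 1, align 1) → ends 3
  pad 1 to align 2 for cooldown
  cooldown at 4 (size 2, align 2) → ends 6
  pad 2 to align 4 for id
  id at 8 (size 4, align 4) → ends 12
  team at 12 (size 2, align 2) → ends 14
  pad 2 to align 4 for ammo
  ammo at 16 (size 4, align 4) → ends 20
  target at 20 (size 8, align 4) → ends 28
  score at 28 (size 2, align 2) → ends 30
  vy at 30 (size 2, align 2) → ends 32
  z at 32 (size 4, align 4) → ends 36
  state at 36 (size 4, align 4) → ends 40
  total 40 bytes, alignment 4
48 − 40 = 8

8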